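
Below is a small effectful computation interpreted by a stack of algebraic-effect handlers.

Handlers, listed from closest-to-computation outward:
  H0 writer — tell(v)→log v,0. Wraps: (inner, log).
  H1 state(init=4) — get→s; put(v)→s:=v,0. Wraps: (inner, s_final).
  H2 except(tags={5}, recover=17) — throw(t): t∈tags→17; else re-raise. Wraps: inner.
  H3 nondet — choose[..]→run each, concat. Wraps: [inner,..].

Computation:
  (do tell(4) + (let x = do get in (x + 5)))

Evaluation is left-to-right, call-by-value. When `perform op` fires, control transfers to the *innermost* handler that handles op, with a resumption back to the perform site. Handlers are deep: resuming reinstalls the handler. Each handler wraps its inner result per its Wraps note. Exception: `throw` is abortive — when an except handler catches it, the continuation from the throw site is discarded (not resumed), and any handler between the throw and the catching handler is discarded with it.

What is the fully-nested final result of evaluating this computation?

Answer: [((9, (4)), 4)]

Step-by-step:
tell(4) @ H0 ⇒ log+=4
get @ H1 ⇒ 4
H0 returns (9, (4))
H1 returns ((9, (4)), 4)
H2 returns ((9, (4)), 4)
H3 returns [((9, (4)), 4)]
= [((9, (4)), 4)]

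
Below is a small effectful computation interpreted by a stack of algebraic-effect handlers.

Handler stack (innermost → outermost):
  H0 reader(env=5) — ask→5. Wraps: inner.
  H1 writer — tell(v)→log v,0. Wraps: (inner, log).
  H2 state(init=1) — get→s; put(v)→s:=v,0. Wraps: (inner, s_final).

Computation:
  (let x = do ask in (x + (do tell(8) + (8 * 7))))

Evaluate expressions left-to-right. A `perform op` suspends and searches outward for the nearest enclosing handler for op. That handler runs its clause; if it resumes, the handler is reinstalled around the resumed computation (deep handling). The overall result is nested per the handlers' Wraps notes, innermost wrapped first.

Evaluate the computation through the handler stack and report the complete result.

Step-by-step:
ask @ H0 ⇒ 5
tell(8) @ H1 ⇒ log+=8
H0 returns 61
H1 returns (61, (8))
H2 returns ((61, (8)), 1)
= ((61, (8)), 1)

Answer: ((61, (8)), 1)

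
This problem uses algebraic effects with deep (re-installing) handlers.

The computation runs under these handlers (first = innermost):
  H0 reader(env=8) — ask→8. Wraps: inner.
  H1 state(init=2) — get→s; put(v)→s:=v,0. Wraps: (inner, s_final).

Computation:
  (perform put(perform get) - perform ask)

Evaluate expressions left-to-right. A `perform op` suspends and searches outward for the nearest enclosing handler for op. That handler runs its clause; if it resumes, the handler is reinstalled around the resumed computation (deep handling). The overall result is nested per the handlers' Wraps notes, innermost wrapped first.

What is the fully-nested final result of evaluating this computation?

Working:
get @ H1 ⇒ 2
put(2) @ H1 ⇒ s:=2
ask @ H0 ⇒ 8
H0 returns -8
H1 returns (-8, 2)
= (-8, 2)

Answer: (-8, 2)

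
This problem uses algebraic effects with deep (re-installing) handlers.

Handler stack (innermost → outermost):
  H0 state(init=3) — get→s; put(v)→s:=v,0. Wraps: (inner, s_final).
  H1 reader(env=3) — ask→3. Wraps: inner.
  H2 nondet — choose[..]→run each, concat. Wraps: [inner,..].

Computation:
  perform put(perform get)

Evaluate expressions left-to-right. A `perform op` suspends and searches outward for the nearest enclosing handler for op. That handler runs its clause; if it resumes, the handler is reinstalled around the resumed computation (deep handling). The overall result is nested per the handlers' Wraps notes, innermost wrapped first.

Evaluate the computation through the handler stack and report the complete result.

Answer: [(0, 3)]

Step-by-step:
get @ H0 ⇒ 3
put(3) @ H0 ⇒ s:=3
H0 returns (0, 3)
H1 returns (0, 3)
H2 returns [(0, 3)]
= [(0, 3)]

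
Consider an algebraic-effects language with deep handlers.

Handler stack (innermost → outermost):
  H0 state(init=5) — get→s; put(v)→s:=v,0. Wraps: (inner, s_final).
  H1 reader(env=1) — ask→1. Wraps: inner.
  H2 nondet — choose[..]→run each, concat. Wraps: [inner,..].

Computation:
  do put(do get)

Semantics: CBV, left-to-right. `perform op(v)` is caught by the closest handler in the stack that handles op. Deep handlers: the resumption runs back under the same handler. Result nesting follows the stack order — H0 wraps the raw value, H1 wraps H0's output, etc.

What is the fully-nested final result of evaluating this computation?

Answer: [(0, 5)]

Evaluation trace:
get @ H0 ⇒ 5
put(5) @ H0 ⇒ s:=5
H0 returns (0, 5)
H1 returns (0, 5)
H2 returns [(0, 5)]
= [(0, 5)]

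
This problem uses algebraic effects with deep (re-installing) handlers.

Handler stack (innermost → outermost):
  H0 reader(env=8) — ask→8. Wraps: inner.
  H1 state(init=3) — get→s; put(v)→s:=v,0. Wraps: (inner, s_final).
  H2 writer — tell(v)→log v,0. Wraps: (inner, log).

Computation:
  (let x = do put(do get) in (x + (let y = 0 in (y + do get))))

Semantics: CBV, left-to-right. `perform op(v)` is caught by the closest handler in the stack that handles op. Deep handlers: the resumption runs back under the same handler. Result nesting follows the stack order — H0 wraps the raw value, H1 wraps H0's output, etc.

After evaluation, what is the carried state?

Step-by-step:
get @ H1 ⇒ 3
put(3) @ H1 ⇒ s:=3
get @ H1 ⇒ 3
H0 returns 3
H1 returns (3, 3)
H2 returns ((3, 3), ())
= ((3, 3), ())

Answer: 3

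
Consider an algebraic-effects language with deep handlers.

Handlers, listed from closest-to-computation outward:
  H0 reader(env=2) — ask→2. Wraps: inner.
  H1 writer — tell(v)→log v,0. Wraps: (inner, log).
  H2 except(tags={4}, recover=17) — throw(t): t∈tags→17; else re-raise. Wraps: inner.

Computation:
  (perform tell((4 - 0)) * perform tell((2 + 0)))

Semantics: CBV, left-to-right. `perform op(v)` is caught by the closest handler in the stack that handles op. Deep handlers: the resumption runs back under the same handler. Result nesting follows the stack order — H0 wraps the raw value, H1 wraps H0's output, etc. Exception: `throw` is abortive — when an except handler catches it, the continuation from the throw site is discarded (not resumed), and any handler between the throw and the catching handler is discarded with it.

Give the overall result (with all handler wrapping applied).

Answer: (0, (4, 2))

Working:
tell(4) @ H1 ⇒ log+=4
tell(2) @ H1 ⇒ log+=2
H0 returns 0
H1 returns (0, (4, 2))
H2 returns (0, (4, 2))
= (0, (4, 2))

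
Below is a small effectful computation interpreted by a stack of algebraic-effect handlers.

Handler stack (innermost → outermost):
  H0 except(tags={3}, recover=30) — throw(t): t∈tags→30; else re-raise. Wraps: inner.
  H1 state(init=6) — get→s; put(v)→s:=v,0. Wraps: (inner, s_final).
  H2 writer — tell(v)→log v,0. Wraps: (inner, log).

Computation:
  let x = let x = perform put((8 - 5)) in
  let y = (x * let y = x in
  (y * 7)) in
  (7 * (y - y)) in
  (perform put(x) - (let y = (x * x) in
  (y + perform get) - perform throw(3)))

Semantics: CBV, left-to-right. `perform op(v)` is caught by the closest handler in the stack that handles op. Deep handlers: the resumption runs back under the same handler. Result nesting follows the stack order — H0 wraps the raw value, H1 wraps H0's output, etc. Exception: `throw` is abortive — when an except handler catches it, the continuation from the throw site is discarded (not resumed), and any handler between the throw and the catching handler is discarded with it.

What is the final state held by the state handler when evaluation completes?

Step-by-step:
put(3) @ H1 ⇒ s:=3
put(0) @ H1 ⇒ s:=0
get @ H1 ⇒ 0
throw(3) @ H0 caught ⇒ 30
H1 returns (30, 0)
H2 returns ((30, 0), ())
= ((30, 0), ())

Answer: 0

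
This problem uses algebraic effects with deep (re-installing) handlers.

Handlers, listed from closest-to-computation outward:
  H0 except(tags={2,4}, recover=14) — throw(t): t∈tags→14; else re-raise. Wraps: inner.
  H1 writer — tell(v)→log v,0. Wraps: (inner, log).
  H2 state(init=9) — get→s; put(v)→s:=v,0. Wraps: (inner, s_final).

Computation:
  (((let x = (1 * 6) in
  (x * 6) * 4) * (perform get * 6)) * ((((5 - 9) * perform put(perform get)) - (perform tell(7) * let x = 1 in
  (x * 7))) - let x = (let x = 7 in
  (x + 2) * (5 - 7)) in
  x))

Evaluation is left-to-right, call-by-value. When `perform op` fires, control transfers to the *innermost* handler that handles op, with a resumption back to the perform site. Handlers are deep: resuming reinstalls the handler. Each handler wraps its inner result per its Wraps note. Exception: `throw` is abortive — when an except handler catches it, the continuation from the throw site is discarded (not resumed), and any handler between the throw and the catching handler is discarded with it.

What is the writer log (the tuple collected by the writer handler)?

Evaluation trace:
get @ H2 ⇒ 9
get @ H2 ⇒ 9
put(9) @ H2 ⇒ s:=9
tell(7) @ H1 ⇒ log+=7
H0 returns 139968
H1 returns (139968, (7))
H2 returns ((139968, (7)), 9)
= ((139968, (7)), 9)

Answer: (7)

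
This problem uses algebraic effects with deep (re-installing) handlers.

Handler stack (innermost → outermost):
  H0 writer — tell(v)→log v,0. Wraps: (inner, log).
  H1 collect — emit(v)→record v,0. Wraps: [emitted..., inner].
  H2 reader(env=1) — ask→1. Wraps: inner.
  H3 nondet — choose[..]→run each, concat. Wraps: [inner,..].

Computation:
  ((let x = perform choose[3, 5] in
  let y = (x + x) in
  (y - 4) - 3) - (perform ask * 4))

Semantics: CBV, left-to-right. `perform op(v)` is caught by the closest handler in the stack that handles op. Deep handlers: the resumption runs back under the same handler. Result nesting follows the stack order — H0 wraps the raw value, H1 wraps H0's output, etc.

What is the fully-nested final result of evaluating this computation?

Answer: [[(-5, ())], [(-1, ())]]

Step-by-step:
choose[3, 5] @ H3
  branch[0] choose=3:
    ask @ H2 ⇒ 1
    H0 returns (-5, ())
    H1 returns [(-5, ())]
    H2 returns [(-5, ())]
    H3 returns [[(-5, ())]]
  branch[1] choose=5:
    ask @ H2 ⇒ 1
    H0 returns (-1, ())
    H1 returns [(-1, ())]
    H2 returns [(-1, ())]
    H3 returns [[(-1, ())]]
= [[(-5, ())], [(-1, ())]]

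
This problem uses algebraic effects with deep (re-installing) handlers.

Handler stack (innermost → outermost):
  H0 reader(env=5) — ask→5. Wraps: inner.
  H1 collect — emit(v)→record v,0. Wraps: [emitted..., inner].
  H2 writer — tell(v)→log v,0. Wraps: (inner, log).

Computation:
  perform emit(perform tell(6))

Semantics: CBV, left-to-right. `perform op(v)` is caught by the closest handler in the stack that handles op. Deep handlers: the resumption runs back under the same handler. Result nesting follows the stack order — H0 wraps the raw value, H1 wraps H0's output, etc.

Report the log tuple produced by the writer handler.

Step-by-step:
tell(6) @ H2 ⇒ log+=6
emit(0) @ H1 ⇒ out+=0
H0 returns 0
H1 returns [0, 0]
H2 returns ([0, 0], (6))
= ([0, 0], (6))

Answer: (6)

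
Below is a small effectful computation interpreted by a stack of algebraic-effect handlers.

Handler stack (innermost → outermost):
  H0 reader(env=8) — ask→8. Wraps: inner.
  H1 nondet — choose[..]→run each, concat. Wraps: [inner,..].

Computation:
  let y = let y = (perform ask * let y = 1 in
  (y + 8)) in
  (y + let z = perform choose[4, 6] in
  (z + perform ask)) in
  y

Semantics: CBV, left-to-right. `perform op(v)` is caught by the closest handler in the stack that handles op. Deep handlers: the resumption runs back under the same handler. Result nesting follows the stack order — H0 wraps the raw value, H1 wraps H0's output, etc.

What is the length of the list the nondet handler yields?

Answer: 2

Step-by-step:
ask @ H0 ⇒ 8
choose[4, 6] @ H1
  branch[0] choose=4:
    ask @ H0 ⇒ 8
    H0 returns 84
    H1 returns [84]
  branch[1] choose=6:
    ask @ H0 ⇒ 8
    H0 returns 86
    H1 returns [86]
= [84, 86]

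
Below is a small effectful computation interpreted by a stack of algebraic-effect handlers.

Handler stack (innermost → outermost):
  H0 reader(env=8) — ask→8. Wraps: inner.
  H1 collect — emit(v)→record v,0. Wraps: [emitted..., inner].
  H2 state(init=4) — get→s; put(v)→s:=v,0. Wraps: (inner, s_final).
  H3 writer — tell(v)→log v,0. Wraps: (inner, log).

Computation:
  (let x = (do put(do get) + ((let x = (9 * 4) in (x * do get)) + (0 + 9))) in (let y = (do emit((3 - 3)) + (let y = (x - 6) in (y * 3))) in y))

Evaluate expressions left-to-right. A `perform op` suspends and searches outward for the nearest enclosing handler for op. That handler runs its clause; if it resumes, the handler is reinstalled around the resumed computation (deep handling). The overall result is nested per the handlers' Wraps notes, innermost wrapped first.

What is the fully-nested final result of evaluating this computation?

Working:
get @ H2 ⇒ 4
put(4) @ H2 ⇒ s:=4
get @ H2 ⇒ 4
emit(0) @ H1 ⇒ out+=0
H0 returns 441
H1 returns [0, 441]
H2 returns ([0, 441], 4)
H3 returns (([0, 441], 4), ())
= (([0, 441], 4), ())

Answer: (([0, 441], 4), ())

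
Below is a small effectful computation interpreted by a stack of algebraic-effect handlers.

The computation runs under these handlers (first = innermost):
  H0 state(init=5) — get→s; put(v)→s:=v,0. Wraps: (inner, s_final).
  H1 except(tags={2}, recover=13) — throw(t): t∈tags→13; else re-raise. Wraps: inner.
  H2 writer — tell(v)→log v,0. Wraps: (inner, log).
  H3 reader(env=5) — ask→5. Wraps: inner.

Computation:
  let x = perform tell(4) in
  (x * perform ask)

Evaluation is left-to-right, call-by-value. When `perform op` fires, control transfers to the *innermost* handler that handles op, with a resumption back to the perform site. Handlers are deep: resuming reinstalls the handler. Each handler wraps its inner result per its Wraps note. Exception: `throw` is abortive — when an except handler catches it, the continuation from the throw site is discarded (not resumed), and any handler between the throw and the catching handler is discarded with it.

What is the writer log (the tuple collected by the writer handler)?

Answer: (4)

Step-by-step:
tell(4) @ H2 ⇒ log+=4
ask @ H3 ⇒ 5
H0 returns (0, 5)
H1 returns (0, 5)
H2 returns ((0, 5), (4))
H3 returns ((0, 5), (4))
= ((0, 5), (4))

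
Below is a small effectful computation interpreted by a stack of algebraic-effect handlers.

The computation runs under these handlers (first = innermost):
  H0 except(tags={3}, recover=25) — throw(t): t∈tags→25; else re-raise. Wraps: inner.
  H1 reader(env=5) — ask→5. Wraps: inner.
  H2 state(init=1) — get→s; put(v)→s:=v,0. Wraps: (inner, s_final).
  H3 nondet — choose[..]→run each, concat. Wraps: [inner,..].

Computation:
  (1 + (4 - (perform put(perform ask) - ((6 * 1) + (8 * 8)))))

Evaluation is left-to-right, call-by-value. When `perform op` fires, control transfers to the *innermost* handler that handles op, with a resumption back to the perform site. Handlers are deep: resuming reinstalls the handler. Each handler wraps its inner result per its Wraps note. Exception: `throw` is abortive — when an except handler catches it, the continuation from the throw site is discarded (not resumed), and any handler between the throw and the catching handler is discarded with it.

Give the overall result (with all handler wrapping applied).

Answer: [(75, 5)]

Working:
ask @ H1 ⇒ 5
put(5) @ H2 ⇒ s:=5
H0 returns 75
H1 returns 75
H2 returns (75, 5)
H3 returns [(75, 5)]
= [(75, 5)]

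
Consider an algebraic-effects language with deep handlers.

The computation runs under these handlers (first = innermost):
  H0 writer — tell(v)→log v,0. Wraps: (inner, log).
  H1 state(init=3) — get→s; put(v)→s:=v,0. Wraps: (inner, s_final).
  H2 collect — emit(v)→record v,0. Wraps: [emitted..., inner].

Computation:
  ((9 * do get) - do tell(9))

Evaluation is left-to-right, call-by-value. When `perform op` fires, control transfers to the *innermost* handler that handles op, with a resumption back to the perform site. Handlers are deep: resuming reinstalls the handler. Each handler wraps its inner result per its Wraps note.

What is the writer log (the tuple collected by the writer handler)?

Working:
get @ H1 ⇒ 3
tell(9) @ H0 ⇒ log+=9
H0 returns (27, (9))
H1 returns ((27, (9)), 3)
H2 returns [((27, (9)), 3)]
= [((27, (9)), 3)]

Answer: (9)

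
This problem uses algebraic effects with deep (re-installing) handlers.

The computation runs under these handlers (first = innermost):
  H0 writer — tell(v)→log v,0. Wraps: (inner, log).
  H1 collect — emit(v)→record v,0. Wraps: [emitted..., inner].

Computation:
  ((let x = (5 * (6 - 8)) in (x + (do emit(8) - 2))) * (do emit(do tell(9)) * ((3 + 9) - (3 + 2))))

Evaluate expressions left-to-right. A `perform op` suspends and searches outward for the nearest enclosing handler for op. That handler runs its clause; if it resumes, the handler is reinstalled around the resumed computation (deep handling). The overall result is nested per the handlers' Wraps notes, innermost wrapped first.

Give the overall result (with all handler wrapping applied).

Answer: [8, 0, (0, (9))]

Working:
emit(8) @ H1 ⇒ out+=8
tell(9) @ H0 ⇒ log+=9
emit(0) @ H1 ⇒ out+=0
H0 returns (0, (9))
H1 returns [8, 0, (0, (9))]
= [8, 0, (0, (9))]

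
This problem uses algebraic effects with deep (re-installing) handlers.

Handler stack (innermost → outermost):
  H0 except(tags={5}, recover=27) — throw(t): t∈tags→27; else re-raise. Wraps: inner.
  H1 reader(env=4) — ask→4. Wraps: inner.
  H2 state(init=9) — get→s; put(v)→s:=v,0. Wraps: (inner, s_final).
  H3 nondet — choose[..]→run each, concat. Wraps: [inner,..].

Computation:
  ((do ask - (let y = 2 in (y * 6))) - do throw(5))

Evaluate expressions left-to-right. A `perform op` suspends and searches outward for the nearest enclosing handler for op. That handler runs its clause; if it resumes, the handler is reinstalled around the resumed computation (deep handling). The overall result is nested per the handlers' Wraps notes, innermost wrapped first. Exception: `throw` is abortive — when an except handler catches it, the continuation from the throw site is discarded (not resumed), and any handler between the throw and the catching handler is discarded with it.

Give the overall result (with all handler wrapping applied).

Answer: [(27, 9)]

Working:
ask @ H1 ⇒ 4
throw(5) @ H0 caught ⇒ 27
H1 returns 27
H2 returns (27, 9)
H3 returns [(27, 9)]
= [(27, 9)]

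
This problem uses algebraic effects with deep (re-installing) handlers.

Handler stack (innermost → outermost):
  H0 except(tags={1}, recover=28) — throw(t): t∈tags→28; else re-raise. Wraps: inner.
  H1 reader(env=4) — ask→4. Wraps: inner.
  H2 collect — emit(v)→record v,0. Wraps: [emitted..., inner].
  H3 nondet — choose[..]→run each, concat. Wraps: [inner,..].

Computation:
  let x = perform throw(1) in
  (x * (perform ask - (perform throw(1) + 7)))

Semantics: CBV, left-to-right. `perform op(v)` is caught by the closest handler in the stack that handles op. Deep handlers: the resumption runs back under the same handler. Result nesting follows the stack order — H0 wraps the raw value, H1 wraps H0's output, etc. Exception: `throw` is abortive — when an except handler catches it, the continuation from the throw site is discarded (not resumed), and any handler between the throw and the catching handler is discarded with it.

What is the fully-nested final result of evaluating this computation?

Answer: [[28]]

Working:
throw(1) @ H0 caught ⇒ 28
H1 returns 28
H2 returns [28]
H3 returns [[28]]
= [[28]]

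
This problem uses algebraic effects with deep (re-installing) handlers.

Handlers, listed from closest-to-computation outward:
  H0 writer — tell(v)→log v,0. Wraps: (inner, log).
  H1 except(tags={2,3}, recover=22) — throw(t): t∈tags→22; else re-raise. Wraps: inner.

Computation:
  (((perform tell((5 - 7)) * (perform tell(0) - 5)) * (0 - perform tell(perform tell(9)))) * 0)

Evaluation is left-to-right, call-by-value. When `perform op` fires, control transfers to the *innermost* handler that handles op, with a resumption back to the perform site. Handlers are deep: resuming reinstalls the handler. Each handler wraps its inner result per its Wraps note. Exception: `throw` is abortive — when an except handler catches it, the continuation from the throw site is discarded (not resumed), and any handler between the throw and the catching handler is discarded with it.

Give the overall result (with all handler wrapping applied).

Evaluation trace:
tell(-2) @ H0 ⇒ log+=-2
tell(0) @ H0 ⇒ log+=0
tell(9) @ H0 ⇒ log+=9
tell(0) @ H0 ⇒ log+=0
H0 returns (0, (-2, 0, 9, 0))
H1 returns (0, (-2, 0, 9, 0))
= (0, (-2, 0, 9, 0))

Answer: (0, (-2, 0, 9, 0))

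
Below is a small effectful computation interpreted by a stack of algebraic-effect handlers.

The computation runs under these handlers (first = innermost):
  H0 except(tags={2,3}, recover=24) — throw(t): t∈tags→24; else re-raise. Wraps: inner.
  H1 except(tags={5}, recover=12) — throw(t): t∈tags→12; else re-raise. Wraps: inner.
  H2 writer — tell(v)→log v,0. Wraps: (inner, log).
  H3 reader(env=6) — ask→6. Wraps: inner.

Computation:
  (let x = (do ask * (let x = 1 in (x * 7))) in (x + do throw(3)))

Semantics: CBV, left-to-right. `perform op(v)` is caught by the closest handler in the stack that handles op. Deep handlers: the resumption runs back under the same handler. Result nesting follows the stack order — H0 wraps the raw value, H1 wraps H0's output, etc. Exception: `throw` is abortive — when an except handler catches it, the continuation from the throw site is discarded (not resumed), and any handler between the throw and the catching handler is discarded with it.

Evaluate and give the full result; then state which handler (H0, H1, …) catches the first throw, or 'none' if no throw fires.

Working:
ask @ H3 ⇒ 6
throw(3) @ H0 caught ⇒ 24
H1 returns 24
H2 returns (24, ())
H3 returns (24, ())
= (24, ())

Answer: (24, ()) ; first throw caught by: H0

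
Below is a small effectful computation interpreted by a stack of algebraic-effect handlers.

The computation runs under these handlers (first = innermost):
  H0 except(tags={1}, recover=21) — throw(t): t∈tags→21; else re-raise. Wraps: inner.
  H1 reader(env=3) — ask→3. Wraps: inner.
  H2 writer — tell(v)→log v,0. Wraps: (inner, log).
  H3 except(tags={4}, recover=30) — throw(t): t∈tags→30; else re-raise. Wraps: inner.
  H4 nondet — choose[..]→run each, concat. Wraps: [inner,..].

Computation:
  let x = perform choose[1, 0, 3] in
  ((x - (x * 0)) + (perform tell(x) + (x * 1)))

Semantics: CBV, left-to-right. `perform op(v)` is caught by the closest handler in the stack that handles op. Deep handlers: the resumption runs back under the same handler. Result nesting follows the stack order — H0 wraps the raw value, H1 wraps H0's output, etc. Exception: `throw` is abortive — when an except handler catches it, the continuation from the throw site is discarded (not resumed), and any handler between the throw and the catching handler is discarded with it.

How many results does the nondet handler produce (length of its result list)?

Answer: 3

Evaluation trace:
choose[1, 0, 3] @ H4
  branch[0] choose=1:
    tell(1) @ H2 ⇒ log+=1
    H0 returns 2
    H1 returns 2
    H2 returns (2, (1))
    H3 returns (2, (1))
    H4 returns [(2, (1))]
  branch[1] choose=0:
    tell(0) @ H2 ⇒ log+=0
    H0 returns 0
    H1 returns 0
    H2 returns (0, (0))
    H3 returns (0, (0))
    H4 returns [(0, (0))]
  branch[2] choose=3:
    tell(3) @ H2 ⇒ log+=3
    H0 returns 6
    H1 returns 6
    H2 returns (6, (3))
    H3 returns (6, (3))
    H4 returns [(6, (3))]
= [(2, (1)), (0, (0)), (6, (3))]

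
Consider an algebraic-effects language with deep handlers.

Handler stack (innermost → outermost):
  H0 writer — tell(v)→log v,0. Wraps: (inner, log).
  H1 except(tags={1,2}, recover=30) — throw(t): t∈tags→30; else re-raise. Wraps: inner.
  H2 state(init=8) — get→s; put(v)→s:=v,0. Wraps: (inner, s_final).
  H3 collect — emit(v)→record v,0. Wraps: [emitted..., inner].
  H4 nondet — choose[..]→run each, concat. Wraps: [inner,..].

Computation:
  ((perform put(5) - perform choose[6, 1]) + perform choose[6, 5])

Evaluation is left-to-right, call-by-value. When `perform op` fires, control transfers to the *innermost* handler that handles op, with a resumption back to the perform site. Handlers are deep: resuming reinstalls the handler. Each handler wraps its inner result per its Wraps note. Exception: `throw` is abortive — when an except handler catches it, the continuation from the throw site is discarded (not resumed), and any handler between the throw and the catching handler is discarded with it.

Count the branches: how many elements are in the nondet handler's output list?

Step-by-step:
put(5) @ H2 ⇒ s:=5
choose[6, 1] @ H4
  branch[0] choose=6:
    choose[6, 5] @ H4
      branch[0] choose=6:
        H0 returns (0, ())
        H1 returns (0, ())
        H2 returns ((0, ()), 5)
        H3 returns [((0, ()), 5)]
        H4 returns [[((0, ()), 5)]]
      branch[1] choose=5:
        H0 returns (-1, ())
        H1 returns (-1, ())
        H2 returns ((-1, ()), 5)
        H3 returns [((-1, ()), 5)]
        H4 returns [[((-1, ()), 5)]]
  branch[1] choose=1:
    choose[6, 5] @ H4
      branch[0] choose=6:
        H0 returns (5, ())
        H1 returns (5, ())
        H2 returns ((5, ()), 5)
        H3 returns [((5, ()), 5)]
        H4 returns [[((5, ()), 5)]]
      branch[1] choose=5:
        H0 returns (4, ())
        H1 returns (4, ())
        H2 returns ((4, ()), 5)
        H3 returns [((4, ()), 5)]
        H4 returns [[((4, ()), 5)]]
= [[((0, ()), 5)], [((-1, ()), 5)], [((5, ()), 5)], [((4, ()), 5)]]

Answer: 4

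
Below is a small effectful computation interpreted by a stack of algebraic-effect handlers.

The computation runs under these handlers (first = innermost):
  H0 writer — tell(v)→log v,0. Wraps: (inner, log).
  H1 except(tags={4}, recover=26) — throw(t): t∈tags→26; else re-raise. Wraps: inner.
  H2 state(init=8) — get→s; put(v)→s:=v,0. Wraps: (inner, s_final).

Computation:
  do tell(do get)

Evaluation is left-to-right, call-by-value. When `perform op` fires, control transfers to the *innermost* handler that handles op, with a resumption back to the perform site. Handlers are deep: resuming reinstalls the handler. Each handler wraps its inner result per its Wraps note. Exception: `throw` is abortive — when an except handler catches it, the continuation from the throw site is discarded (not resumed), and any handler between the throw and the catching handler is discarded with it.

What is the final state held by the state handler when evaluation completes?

Answer: 8

Step-by-step:
get @ H2 ⇒ 8
tell(8) @ H0 ⇒ log+=8
H0 returns (0, (8))
H1 returns (0, (8))
H2 returns ((0, (8)), 8)
= ((0, (8)), 8)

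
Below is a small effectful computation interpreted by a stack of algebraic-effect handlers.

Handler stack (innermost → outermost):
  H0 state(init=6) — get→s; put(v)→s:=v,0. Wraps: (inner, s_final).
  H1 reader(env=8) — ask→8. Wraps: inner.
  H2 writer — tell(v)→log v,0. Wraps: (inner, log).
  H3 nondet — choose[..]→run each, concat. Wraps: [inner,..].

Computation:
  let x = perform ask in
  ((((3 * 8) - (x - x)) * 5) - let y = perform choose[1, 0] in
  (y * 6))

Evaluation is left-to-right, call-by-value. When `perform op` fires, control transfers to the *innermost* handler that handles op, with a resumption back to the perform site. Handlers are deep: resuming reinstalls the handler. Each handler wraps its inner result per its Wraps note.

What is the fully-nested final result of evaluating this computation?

Step-by-step:
ask @ H1 ⇒ 8
choose[1, 0] @ H3
  branch[0] choose=1:
    H0 returns (114, 6)
    H1 returns (114, 6)
    H2 returns ((114, 6), ())
    H3 returns [((114, 6), ())]
  branch[1] choose=0:
    H0 returns (120, 6)
    H1 returns (120, 6)
    H2 returns ((120, 6), ())
    H3 returns [((120, 6), ())]
= [((114, 6), ()), ((120, 6), ())]

Answer: [((114, 6), ()), ((120, 6), ())]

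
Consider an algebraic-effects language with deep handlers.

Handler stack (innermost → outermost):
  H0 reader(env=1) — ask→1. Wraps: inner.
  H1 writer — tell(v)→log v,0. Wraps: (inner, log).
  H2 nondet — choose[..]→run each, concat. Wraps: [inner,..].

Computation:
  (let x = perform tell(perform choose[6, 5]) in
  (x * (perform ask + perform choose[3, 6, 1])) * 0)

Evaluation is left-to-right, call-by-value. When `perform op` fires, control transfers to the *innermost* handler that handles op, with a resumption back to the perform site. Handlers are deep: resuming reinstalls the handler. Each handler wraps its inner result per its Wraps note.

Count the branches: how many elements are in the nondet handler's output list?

Answer: 6

Step-by-step:
choose[6, 5] @ H2
  branch[0] choose=6:
    tell(6) @ H1 ⇒ log+=6
    ask @ H0 ⇒ 1
    choose[3, 6, 1] @ H2
      branch[0] choose=3:
        H0 returns 0
        H1 returns (0, (6))
        H2 returns [(0, (6))]
      branch[1] choose=6:
        H0 returns 0
        H1 returns (0, (6))
        H2 returns [(0, (6))]
      branch[2] choose=1:
        H0 returns 0
        H1 returns (0, (6))
        H2 returns [(0, (6))]
  branch[1] choose=5:
    tell(5) @ H1 ⇒ log+=5
    ask @ H0 ⇒ 1
    choose[3, 6, 1] @ H2
      branch[0] choose=3:
        H0 returns 0
        H1 returns (0, (5))
        H2 returns [(0, (5))]
      branch[1] choose=6:
        H0 returns 0
        H1 returns (0, (5))
        H2 returns [(0, (5))]
      branch[2] choose=1:
        H0 returns 0
        H1 returns (0, (5))
        H2 returns [(0, (5))]
= [(0, (6)), (0, (6)), (0, (6)), (0, (5)), (0, (5)), (0, (5))]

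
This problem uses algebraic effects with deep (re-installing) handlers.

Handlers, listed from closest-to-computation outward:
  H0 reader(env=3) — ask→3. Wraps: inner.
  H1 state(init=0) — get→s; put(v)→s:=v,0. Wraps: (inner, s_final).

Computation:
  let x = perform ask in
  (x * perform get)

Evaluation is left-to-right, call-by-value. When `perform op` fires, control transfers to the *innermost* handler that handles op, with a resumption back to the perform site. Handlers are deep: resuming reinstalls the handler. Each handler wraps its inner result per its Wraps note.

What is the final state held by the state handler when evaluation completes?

Answer: 0

Working:
ask @ H0 ⇒ 3
get @ H1 ⇒ 0
H0 returns 0
H1 returns (0, 0)
= (0, 0)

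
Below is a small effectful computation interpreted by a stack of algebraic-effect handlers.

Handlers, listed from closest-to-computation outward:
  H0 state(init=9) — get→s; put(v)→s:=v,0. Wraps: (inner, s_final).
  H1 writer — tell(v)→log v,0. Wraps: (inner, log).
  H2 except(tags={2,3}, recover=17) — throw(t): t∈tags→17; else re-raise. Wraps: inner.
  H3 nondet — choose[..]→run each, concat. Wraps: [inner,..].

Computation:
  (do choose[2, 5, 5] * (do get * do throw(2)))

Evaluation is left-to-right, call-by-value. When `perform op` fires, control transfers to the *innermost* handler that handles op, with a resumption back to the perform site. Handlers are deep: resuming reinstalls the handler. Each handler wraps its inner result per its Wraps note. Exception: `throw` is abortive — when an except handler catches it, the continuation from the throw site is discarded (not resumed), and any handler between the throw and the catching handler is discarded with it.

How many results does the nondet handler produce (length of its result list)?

Answer: 3

Step-by-step:
choose[2, 5, 5] @ H3
  branch[0] choose=2:
    get @ H0 ⇒ 9
    throw(2) @ H2 caught ⇒ 17
    H3 returns [17]
  branch[1] choose=5:
    get @ H0 ⇒ 9
    throw(2) @ H2 caught ⇒ 17
    H3 returns [17]
  branch[2] choose=5:
    get @ H0 ⇒ 9
    throw(2) @ H2 caught ⇒ 17
    H3 returns [17]
= [17, 17, 17]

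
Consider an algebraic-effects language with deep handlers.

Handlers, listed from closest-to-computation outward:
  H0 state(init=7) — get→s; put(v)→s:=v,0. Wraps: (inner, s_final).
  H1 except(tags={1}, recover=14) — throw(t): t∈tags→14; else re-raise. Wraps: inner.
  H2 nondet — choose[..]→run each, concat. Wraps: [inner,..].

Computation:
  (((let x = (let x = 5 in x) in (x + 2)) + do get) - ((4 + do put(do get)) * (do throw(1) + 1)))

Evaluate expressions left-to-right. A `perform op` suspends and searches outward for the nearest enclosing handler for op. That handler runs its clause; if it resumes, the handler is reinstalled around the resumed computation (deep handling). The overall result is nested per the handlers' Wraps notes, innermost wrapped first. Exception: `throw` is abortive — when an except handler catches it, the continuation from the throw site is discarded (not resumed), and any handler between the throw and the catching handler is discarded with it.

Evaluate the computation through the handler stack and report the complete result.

Answer: [14]

Step-by-step:
get @ H0 ⇒ 7
get @ H0 ⇒ 7
put(7) @ H0 ⇒ s:=7
throw(1) @ H1 caught ⇒ 14
H2 returns [14]
= [14]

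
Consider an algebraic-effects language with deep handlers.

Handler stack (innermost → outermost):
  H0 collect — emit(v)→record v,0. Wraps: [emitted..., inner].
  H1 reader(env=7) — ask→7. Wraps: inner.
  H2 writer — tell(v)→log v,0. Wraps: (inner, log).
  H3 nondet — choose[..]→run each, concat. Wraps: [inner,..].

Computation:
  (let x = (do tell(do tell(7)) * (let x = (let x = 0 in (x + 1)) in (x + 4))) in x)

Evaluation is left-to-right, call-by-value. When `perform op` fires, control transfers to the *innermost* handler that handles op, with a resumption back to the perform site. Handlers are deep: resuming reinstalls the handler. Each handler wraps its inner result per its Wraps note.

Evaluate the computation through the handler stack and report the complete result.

Step-by-step:
tell(7) @ H2 ⇒ log+=7
tell(0) @ H2 ⇒ log+=0
H0 returns [0]
H1 returns [0]
H2 returns ([0], (7, 0))
H3 returns [([0], (7, 0))]
= [([0], (7, 0))]

Answer: [([0], (7, 0))]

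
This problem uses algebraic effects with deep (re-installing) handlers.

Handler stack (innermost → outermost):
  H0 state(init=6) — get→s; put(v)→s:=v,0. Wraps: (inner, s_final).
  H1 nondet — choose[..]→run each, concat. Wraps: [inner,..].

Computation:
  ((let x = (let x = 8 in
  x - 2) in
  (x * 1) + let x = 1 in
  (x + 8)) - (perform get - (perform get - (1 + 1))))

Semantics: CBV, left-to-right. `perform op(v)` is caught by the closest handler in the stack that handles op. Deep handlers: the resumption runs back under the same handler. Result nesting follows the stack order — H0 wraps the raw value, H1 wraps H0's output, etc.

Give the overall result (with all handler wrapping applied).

Answer: [(13, 6)]

Working:
get @ H0 ⇒ 6
get @ H0 ⇒ 6
H0 returns (13, 6)
H1 returns [(13, 6)]
= [(13, 6)]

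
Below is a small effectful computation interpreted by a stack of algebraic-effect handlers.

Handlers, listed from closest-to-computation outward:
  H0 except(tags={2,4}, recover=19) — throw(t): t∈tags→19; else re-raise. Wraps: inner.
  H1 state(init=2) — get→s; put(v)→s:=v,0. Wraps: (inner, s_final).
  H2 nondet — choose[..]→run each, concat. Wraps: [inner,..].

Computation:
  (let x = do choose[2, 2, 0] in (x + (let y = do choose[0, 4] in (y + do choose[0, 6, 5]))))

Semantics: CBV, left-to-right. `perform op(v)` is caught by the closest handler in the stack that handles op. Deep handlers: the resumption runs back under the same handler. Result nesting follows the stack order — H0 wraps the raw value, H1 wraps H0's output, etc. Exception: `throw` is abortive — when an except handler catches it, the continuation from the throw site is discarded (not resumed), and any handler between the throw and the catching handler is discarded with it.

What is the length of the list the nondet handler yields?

Answer: 18

Working:
choose[2, 2, 0] @ H2
  branch[0] choose=2:
    choose[0, 4] @ H2
      branch[0] choose=0:
        choose[0, 6, 5] @ H2
          branch[0] choose=0:
            H0 returns 2
            H1 returns (2, 2)
            H2 returns [(2, 2)]
          branch[1] choose=6:
            H0 returns 8
            H1 returns (8, 2)
            H2 returns [(8, 2)]
          branch[2] choose=5:
            H0 returns 7
            H1 returns (7, 2)
            H2 returns [(7, 2)]
      branch[1] choose=4:
        choose[0, 6, 5] @ H2
          branch[0] choose=0:
            H0 returns 6
            H1 returns (6, 2)
            H2 returns [(6, 2)]
          branch[1] choose=6:
            H0 returns 12
            H1 returns (12, 2)
            H2 returns [(12, 2)]
          branch[2] choose=5:
            H0 returns 11
            H1 returns (11, 2)
            H2 returns [(11, 2)]
  branch[1] choose=2:
    choose[0, 4] @ H2
      branch[0] choose=0:
        choose[0, 6, 5] @ H2
          branch[0] choose=0:
            H0 returns 2
            H1 returns (2, 2)
            H2 returns [(2, 2)]
          branch[1] choose=6:
            H0 returns 8
            H1 returns (8, 2)
            H2 returns [(8, 2)]
          branch[2] choose=5:
            H0 returns 7
            H1 returns (7, 2)
            H2 returns [(7, 2)]
      branch[1] choose=4:
        choose[0, 6, 5] @ H2
          branch[0] choose=0:
            H0 returns 6
            H1 returns (6, 2)
            H2 returns [(6, 2)]
          branch[1] choose=6:
            H0 returns 12
            H1 returns (12, 2)
            H2 returns [(12, 2)]
          branch[2] choose=5:
            H0 returns 11
            H1 returns (11, 2)
            H2 returns [(11, 2)]
  branch[2] choose=0:
    choose[0, 4] @ H2
      branch[0] choose=0:
        choose[0, 6, 5] @ H2
          branch[0] choose=0:
            H0 returns 0
            H1 returns (0, 2)
            H2 returns [(0, 2)]
          branch[1] choose=6:
            H0 returns 6
            H1 returns (6, 2)
            H2 returns [(6, 2)]
          branch[2] choose=5:
            H0 returns 5
            H1 returns (5, 2)
            H2 returns [(5, 2)]
      branch[1] choose=4:
        choose[0, 6, 5] @ H2
          branch[0] choose=0:
            H0 returns 4
            H1 returns (4, 2)
            H2 returns [(4, 2)]
          branch[1] choose=6:
            H0 returns 10
            H1 returns (10, 2)
            H2 returns [(10, 2)]
          branch[2] choose=5:
            H0 returns 9
            H1 returns (9, 2)
            H2 returns [(9, 2)]
= [(2, 2), (8, 2), (7, 2), (6, 2), (12, 2), (11, 2), (2, 2), (8, 2), (7, 2), (6, 2), (12, 2), (11, 2), (0, 2), (6, 2), (5, 2), (4, 2), (10, 2), (9, 2)]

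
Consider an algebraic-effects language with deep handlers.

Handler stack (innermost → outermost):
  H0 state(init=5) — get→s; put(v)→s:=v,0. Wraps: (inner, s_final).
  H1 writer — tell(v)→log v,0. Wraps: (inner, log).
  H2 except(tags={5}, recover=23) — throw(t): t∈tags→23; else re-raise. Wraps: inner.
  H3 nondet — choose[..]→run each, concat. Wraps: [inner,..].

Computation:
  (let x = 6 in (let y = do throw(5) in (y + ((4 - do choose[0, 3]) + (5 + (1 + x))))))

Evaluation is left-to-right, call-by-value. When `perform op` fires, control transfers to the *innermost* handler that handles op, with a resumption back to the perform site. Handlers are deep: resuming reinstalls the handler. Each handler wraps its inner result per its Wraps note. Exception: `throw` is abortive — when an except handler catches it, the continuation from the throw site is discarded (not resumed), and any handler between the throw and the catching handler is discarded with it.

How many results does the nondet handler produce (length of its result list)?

Step-by-step:
throw(5) @ H2 caught ⇒ 23
H3 returns [23]
= [23]

Answer: 1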